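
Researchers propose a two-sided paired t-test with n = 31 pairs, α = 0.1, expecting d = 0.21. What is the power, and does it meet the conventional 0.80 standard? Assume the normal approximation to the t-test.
Power ≈ 0.32; the study is underpowered (power < 0.80)

Power calculation (paired t-test, normal approximation):
z_β = d · √n - z_{α/2}
z_β = 0.21 · √31 - 1.645
z_β = 0.21 · 5.568 - 1.645
z_β = -0.476

Power = Φ(z_β) = Φ(-0.476) ≈ 0.317

Effect size d = 0.21 is small by Cohen's convention (0.2/0.5/0.8).

Threshold: power ≥ 0.80 is conventionally adequate.
Power ≈ 0.32 → the study is underpowered (power < 0.80).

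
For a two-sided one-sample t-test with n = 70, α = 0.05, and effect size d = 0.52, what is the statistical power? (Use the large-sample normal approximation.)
Power ≈ 0.99

Power calculation (one-sample t-test, normal approximation):
z_β = d · √n - z_{α/2}
z_β = 0.52 · √70 - 1.960
z_β = 0.52 · 8.367 - 1.960
z_β = 2.391

Power = Φ(z_β) = Φ(2.391) ≈ 0.992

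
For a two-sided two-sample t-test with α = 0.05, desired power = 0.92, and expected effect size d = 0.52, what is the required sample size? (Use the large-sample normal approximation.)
n = 84 per group

Sample size formula (two-sample t-test, normal approximation):
n = 2 · ((z_{α/2} + z_β) / d)²

z_{α/2} = 1.960 (for α = 0.05, two-sided)
z_β = 1.405 (for power = 0.92)
d = 0.52

n = 2 · ((1.960 + 1.405) / 0.52)²
n = 2 · (6.471)²
n ≈ 83.75
Round up to the next whole number: n = 84 per group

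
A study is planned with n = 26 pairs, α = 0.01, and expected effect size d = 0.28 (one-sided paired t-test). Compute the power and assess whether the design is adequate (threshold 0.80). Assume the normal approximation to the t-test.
Power ≈ 0.18; the study is underpowered (power < 0.80)

Power calculation (paired t-test, normal approximation):
z_β = d · √n - z_α
z_β = 0.28 · √26 - 2.326
z_β = 0.28 · 5.099 - 2.326
z_β = -0.899

Power = Φ(z_β) = Φ(-0.899) ≈ 0.184

Effect size d = 0.28 is small by Cohen's convention (0.2/0.5/0.8).

Threshold: power ≥ 0.80 is conventionally adequate.
Power ≈ 0.18 → the study is underpowered (power < 0.80).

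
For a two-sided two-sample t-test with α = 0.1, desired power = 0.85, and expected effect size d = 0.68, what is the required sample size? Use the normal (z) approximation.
n = 32 per group

Sample size formula (two-sample t-test, normal approximation):
n = 2 · ((z_{α/2} + z_β) / d)²

z_{α/2} = 1.645 (for α = 0.1, two-sided)
z_β = 1.036 (for power = 0.85)
d = 0.68

n = 2 · ((1.645 + 1.036) / 0.68)²
n = 2 · (3.943)²
n ≈ 31.09
Round up to the next whole number: n = 32 per group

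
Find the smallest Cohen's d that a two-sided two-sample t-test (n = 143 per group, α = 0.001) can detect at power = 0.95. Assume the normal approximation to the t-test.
d ≈ 0.58

Minimum detectable effect (two-sample t-test, normal approximation):
d = (z_{α/2} + z_β) / √(n/2)
d = (3.291 + 1.645) / √(143/2)
d = 4.935 / 8.456
d ≈ 0.58

By Cohen's convention (0.2 small / 0.5 medium / 0.8 large): medium effect.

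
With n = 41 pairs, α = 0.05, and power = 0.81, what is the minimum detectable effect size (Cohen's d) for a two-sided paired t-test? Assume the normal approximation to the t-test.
d ≈ 0.44

Minimum detectable effect (paired t-test, normal approximation):
d = (z_{α/2} + z_β) / √n
d = (1.960 + 0.878) / √41
d = 2.838 / 6.403
d ≈ 0.44

By Cohen's convention (0.2 small / 0.5 medium / 0.8 large): small effect.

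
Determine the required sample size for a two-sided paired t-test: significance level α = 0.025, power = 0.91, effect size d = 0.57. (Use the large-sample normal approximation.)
n = 40 pairs

Sample size formula (paired t-test, normal approximation):
n = ((z_{α/2} + z_β) / d)²

z_{α/2} = 2.241 (for α = 0.025, two-sided)
z_β = 1.341 (for power = 0.91)
d = 0.57

n = ((2.241 + 1.341) / 0.57)²
n = (6.284)²
n ≈ 39.49
Round up to the next whole number: n = 40 pairs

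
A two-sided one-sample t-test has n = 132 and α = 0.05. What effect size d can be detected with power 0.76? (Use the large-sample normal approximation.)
d ≈ 0.23

Minimum detectable effect (one-sample t-test, normal approximation):
d = (z_{α/2} + z_β) / √n
d = (1.960 + 0.706) / √132
d = 2.666 / 11.489
d ≈ 0.23

By Cohen's convention (0.2 small / 0.5 medium / 0.8 large): small effect.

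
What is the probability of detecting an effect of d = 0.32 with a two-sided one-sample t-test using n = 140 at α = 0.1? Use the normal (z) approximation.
Power ≈ 0.98

Power calculation (one-sample t-test, normal approximation):
z_β = d · √n - z_{α/2}
z_β = 0.32 · √140 - 1.645
z_β = 0.32 · 11.832 - 1.645
z_β = 2.141

Power = Φ(z_β) = Φ(2.141) ≈ 0.984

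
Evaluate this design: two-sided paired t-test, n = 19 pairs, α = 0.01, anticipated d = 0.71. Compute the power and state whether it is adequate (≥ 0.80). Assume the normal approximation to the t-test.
Power ≈ 0.70; the study is underpowered (power < 0.80)

Power calculation (paired t-test, normal approximation):
z_β = d · √n - z_{α/2}
z_β = 0.71 · √19 - 2.576
z_β = 0.71 · 4.359 - 2.576
z_β = 0.519

Power = Φ(z_β) = Φ(0.519) ≈ 0.698

Effect size d = 0.71 is medium by Cohen's convention (0.2/0.5/0.8).

Threshold: power ≥ 0.80 is conventionally adequate.
Power ≈ 0.70 → the study is underpowered (power < 0.80).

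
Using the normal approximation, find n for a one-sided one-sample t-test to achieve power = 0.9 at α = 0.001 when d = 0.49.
n = 80

Sample size formula (one-sample t-test, normal approximation):
n = ((z_α + z_β) / d)²

z_α = 3.090 (for α = 0.001, one-sided)
z_β = 1.282 (for power = 0.9)
d = 0.49

n = ((3.090 + 1.282) / 0.49)²
n = (8.922)²
n ≈ 79.60
Round up to the next whole number: n = 80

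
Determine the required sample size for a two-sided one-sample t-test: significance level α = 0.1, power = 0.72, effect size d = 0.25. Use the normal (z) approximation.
n = 80

Sample size formula (one-sample t-test, normal approximation):
n = ((z_{α/2} + z_β) / d)²

z_{α/2} = 1.645 (for α = 0.1, two-sided)
z_β = 0.583 (for power = 0.72)
d = 0.25

n = ((1.645 + 0.583) / 0.25)²
n = (8.912)²
n ≈ 79.42
Round up to the next whole number: n = 80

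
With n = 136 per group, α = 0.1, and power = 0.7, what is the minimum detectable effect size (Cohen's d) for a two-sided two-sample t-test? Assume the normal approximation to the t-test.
d ≈ 0.26

Minimum detectable effect (two-sample t-test, normal approximation):
d = (z_{α/2} + z_β) / √(n/2)
d = (1.645 + 0.524) / √(136/2)
d = 2.169 / 8.246
d ≈ 0.26

By Cohen's convention (0.2 small / 0.5 medium / 0.8 large): small effect.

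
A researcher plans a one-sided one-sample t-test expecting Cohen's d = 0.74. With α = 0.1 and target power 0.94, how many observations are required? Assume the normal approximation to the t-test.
n = 15

Sample size formula (one-sample t-test, normal approximation):
n = ((z_α + z_β) / d)²

z_α = 1.282 (for α = 0.1, one-sided)
z_β = 1.555 (for power = 0.94)
d = 0.74

n = ((1.282 + 1.555) / 0.74)²
n = (3.834)²
n ≈ 14.70
Round up to the next whole number: n = 15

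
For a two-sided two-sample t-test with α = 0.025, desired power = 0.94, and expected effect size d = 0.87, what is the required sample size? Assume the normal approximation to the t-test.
n = 39 per group

Sample size formula (two-sample t-test, normal approximation):
n = 2 · ((z_{α/2} + z_β) / d)²

z_{α/2} = 2.241 (for α = 0.025, two-sided)
z_β = 1.555 (for power = 0.94)
d = 0.87

n = 2 · ((2.241 + 1.555) / 0.87)²
n = 2 · (4.363)²
n ≈ 38.07
Round up to the next whole number: n = 39 per group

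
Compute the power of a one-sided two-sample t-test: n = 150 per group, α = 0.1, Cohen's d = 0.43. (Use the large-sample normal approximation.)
Power ≈ 0.99

Power calculation (two-sample t-test, normal approximation):
z_β = d · √(n/2) - z_α
z_β = 0.43 · √(150/2) - 1.282
z_β = 0.43 · 8.660 - 1.282
z_β = 2.442

Power = Φ(z_β) = Φ(2.442) ≈ 0.993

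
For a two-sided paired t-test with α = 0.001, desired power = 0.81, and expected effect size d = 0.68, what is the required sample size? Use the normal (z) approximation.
n = 38 pairs

Sample size formula (paired t-test, normal approximation):
n = ((z_{α/2} + z_β) / d)²

z_{α/2} = 3.291 (for α = 0.001, two-sided)
z_β = 0.878 (for power = 0.81)
d = 0.68

n = ((3.291 + 0.878) / 0.68)²
n = (6.131)²
n ≈ 37.59
Round up to the next whole number: n = 38 pairs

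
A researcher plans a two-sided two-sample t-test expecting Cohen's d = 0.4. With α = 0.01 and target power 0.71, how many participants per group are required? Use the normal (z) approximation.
n = 123 per group

Sample size formula (two-sample t-test, normal approximation):
n = 2 · ((z_{α/2} + z_β) / d)²

z_{α/2} = 2.576 (for α = 0.01, two-sided)
z_β = 0.553 (for power = 0.71)
d = 0.4

n = 2 · ((2.576 + 0.553) / 0.4)²
n = 2 · (7.823)²
n ≈ 122.40
Round up to the next whole number: n = 123 per group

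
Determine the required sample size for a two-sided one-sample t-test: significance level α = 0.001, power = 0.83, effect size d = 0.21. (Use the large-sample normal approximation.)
n = 409

Sample size formula (one-sample t-test, normal approximation):
n = ((z_{α/2} + z_β) / d)²

z_{α/2} = 3.291 (for α = 0.001, two-sided)
z_β = 0.954 (for power = 0.83)
d = 0.21

n = ((3.291 + 0.954) / 0.21)²
n = (20.214)²
n ≈ 408.61
Round up to the next whole number: n = 409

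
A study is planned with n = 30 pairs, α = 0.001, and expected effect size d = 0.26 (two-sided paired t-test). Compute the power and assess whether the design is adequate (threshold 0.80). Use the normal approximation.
Power ≈ 0.03; the study is underpowered (power < 0.80)

Power calculation (paired t-test, normal approximation):
z_β = d · √n - z_{α/2}
z_β = 0.26 · √30 - 3.291
z_β = 0.26 · 5.477 - 3.291
z_β = -1.866

Power = Φ(z_β) = Φ(-1.866) ≈ 0.031

Effect size d = 0.26 is small by Cohen's convention (0.2/0.5/0.8).

Threshold: power ≥ 0.80 is conventionally adequate.
Power ≈ 0.03 → the study is underpowered (power < 0.80).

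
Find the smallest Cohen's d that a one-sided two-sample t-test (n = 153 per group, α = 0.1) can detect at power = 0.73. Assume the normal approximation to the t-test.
d ≈ 0.22

Minimum detectable effect (two-sample t-test, normal approximation):
d = (z_α + z_β) / √(n/2)
d = (1.282 + 0.613) / √(153/2)
d = 1.894 / 8.746
d ≈ 0.22

By Cohen's convention (0.2 small / 0.5 medium / 0.8 large): small effect.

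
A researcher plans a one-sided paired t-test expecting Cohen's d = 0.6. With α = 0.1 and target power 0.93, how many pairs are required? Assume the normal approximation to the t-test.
n = 22 pairs

Sample size formula (paired t-test, normal approximation):
n = ((z_α + z_β) / d)²

z_α = 1.282 (for α = 0.1, one-sided)
z_β = 1.476 (for power = 0.93)
d = 0.6

n = ((1.282 + 1.476) / 0.6)²
n = (4.597)²
n ≈ 21.13
Round up to the next whole number: n = 22 pairs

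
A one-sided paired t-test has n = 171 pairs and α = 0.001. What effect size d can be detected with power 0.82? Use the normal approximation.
d ≈ 0.31

Minimum detectable effect (paired t-test, normal approximation):
d = (z_α + z_β) / √n
d = (3.090 + 0.915) / √171
d = 4.006 / 13.077
d ≈ 0.31

By Cohen's convention (0.2 small / 0.5 medium / 0.8 large): small effect.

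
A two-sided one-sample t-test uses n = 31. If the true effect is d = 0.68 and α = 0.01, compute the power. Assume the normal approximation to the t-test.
Power ≈ 0.89

Power calculation (one-sample t-test, normal approximation):
z_β = d · √n - z_{α/2}
z_β = 0.68 · √31 - 2.576
z_β = 0.68 · 5.568 - 2.576
z_β = 1.210

Power = Φ(z_β) = Φ(1.210) ≈ 0.887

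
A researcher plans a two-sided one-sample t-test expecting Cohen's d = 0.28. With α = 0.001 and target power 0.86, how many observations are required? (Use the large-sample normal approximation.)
n = 244

Sample size formula (one-sample t-test, normal approximation):
n = ((z_{α/2} + z_β) / d)²

z_{α/2} = 3.291 (for α = 0.001, two-sided)
z_β = 1.080 (for power = 0.86)
d = 0.28

n = ((3.291 + 1.080) / 0.28)²
n = (15.611)²
n ≈ 243.70
Round up to the next whole number: n = 244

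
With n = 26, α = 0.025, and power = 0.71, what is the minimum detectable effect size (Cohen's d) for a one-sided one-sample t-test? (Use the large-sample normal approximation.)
d ≈ 0.49

Minimum detectable effect (one-sample t-test, normal approximation):
d = (z_α + z_β) / √n
d = (1.960 + 0.553) / √26
d = 2.513 / 5.099
d ≈ 0.49

By Cohen's convention (0.2 small / 0.5 medium / 0.8 large): small effect.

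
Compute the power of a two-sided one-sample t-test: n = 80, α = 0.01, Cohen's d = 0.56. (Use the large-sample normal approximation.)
Power ≈ 0.99

Power calculation (one-sample t-test, normal approximation):
z_β = d · √n - z_{α/2}
z_β = 0.56 · √80 - 2.576
z_β = 0.56 · 8.944 - 2.576
z_β = 2.433

Power = Φ(z_β) = Φ(2.433) ≈ 0.993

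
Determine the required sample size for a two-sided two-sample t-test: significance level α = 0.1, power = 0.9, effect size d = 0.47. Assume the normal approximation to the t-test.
n = 78 per group

Sample size formula (two-sample t-test, normal approximation):
n = 2 · ((z_{α/2} + z_β) / d)²

z_{α/2} = 1.645 (for α = 0.1, two-sided)
z_β = 1.282 (for power = 0.9)
d = 0.47

n = 2 · ((1.645 + 1.282) / 0.47)²
n = 2 · (6.228)²
n ≈ 77.58
Round up to the next whole number: n = 78 per group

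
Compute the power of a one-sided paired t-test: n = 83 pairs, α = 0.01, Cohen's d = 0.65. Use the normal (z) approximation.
Power ≈ 1.00

Power calculation (paired t-test, normal approximation):
z_β = d · √n - z_α
z_β = 0.65 · √83 - 2.326
z_β = 0.65 · 9.110 - 2.326
z_β = 3.595

Power = Φ(z_β) = Φ(3.595) ≈ 1.000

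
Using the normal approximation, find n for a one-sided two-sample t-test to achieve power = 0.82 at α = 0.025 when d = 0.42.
n = 94 per group

Sample size formula (two-sample t-test, normal approximation):
n = 2 · ((z_α + z_β) / d)²

z_α = 1.960 (for α = 0.025, one-sided)
z_β = 0.915 (for power = 0.82)
d = 0.42

n = 2 · ((1.960 + 0.915) / 0.42)²
n = 2 · (6.845)²
n ≈ 93.71
Round up to the next whole number: n = 94 per group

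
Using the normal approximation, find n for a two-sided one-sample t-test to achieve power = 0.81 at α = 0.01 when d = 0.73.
n = 23

Sample size formula (one-sample t-test, normal approximation):
n = ((z_{α/2} + z_β) / d)²

z_{α/2} = 2.576 (for α = 0.01, two-sided)
z_β = 0.878 (for power = 0.81)
d = 0.73

n = ((2.576 + 0.878) / 0.73)²
n = (4.732)²
n ≈ 22.39
Round up to the next whole number: n = 23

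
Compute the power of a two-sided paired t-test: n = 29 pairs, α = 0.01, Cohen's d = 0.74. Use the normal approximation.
Power ≈ 0.92

Power calculation (paired t-test, normal approximation):
z_β = d · √n - z_{α/2}
z_β = 0.74 · √29 - 2.576
z_β = 0.74 · 5.385 - 2.576
z_β = 1.409

Power = Φ(z_β) = Φ(1.409) ≈ 0.921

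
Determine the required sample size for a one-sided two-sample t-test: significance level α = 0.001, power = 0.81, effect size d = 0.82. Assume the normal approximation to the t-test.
n = 47 per group

Sample size formula (two-sample t-test, normal approximation):
n = 2 · ((z_α + z_β) / d)²

z_α = 3.090 (for α = 0.001, one-sided)
z_β = 0.878 (for power = 0.81)
d = 0.82

n = 2 · ((3.090 + 0.878) / 0.82)²
n = 2 · (4.839)²
n ≈ 46.83
Round up to the next whole number: n = 47 per group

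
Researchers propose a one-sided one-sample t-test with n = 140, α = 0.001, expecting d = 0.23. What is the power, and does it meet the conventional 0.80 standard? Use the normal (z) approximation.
Power ≈ 0.36; the study is underpowered (power < 0.80)

Power calculation (one-sample t-test, normal approximation):
z_β = d · √n - z_α
z_β = 0.23 · √140 - 3.090
z_β = 0.23 · 11.832 - 3.090
z_β = -0.369

Power = Φ(z_β) = Φ(-0.369) ≈ 0.356

Effect size d = 0.23 is small by Cohen's convention (0.2/0.5/0.8).

Threshold: power ≥ 0.80 is conventionally adequate.
Power ≈ 0.36 → the study is underpowered (power < 0.80).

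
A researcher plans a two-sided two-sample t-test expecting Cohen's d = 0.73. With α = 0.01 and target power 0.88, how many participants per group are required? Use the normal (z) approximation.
n = 53 per group

Sample size formula (two-sample t-test, normal approximation):
n = 2 · ((z_{α/2} + z_β) / d)²

z_{α/2} = 2.576 (for α = 0.01, two-sided)
z_β = 1.175 (for power = 0.88)
d = 0.73

n = 2 · ((2.576 + 1.175) / 0.73)²
n = 2 · (5.138)²
n ≈ 52.80
Round up to the next whole number: n = 53 per group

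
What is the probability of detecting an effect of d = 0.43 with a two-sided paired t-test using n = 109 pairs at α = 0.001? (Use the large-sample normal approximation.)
Power ≈ 0.88

Power calculation (paired t-test, normal approximation):
z_β = d · √n - z_{α/2}
z_β = 0.43 · √109 - 3.291
z_β = 0.43 · 10.440 - 3.291
z_β = 1.199

Power = Φ(z_β) = Φ(1.199) ≈ 0.885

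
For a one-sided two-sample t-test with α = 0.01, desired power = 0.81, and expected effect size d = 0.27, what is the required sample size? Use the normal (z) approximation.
n = 282 per group

Sample size formula (two-sample t-test, normal approximation):
n = 2 · ((z_α + z_β) / d)²

z_α = 2.326 (for α = 0.01, one-sided)
z_β = 0.878 (for power = 0.81)
d = 0.27

n = 2 · ((2.326 + 0.878) / 0.27)²
n = 2 · (11.867)²
n ≈ 281.65
Round up to the next whole number: n = 282 per group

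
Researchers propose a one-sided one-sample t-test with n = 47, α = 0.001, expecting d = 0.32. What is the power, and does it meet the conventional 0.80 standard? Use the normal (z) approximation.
Power ≈ 0.19; the study is underpowered (power < 0.80)

Power calculation (one-sample t-test, normal approximation):
z_β = d · √n - z_α
z_β = 0.32 · √47 - 3.090
z_β = 0.32 · 6.856 - 3.090
z_β = -0.896

Power = Φ(z_β) = Φ(-0.896) ≈ 0.185

Effect size d = 0.32 is small by Cohen's convention (0.2/0.5/0.8).

Threshold: power ≥ 0.80 is conventionally adequate.
Power ≈ 0.19 → the study is underpowered (power < 0.80).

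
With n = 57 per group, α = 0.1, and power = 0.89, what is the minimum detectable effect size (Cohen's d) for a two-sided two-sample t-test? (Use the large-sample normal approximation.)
d ≈ 0.54

Minimum detectable effect (two-sample t-test, normal approximation):
d = (z_{α/2} + z_β) / √(n/2)
d = (1.645 + 1.227) / √(57/2)
d = 2.871 / 5.339
d ≈ 0.54

By Cohen's convention (0.2 small / 0.5 medium / 0.8 large): medium effect.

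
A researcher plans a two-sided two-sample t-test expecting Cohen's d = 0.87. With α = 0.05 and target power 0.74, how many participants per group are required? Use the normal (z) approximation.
n = 18 per group

Sample size formula (two-sample t-test, normal approximation):
n = 2 · ((z_{α/2} + z_β) / d)²

z_{α/2} = 1.960 (for α = 0.05, two-sided)
z_β = 0.643 (for power = 0.74)
d = 0.87

n = 2 · ((1.960 + 0.643) / 0.87)²
n = 2 · (2.992)²
n ≈ 17.90
Round up to the next whole number: n = 18 per group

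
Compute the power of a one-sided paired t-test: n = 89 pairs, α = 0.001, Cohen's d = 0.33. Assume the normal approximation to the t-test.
Power ≈ 0.51

Power calculation (paired t-test, normal approximation):
z_β = d · √n - z_α
z_β = 0.33 · √89 - 3.090
z_β = 0.33 · 9.434 - 3.090
z_β = 0.023

Power = Φ(z_β) = Φ(0.023) ≈ 0.509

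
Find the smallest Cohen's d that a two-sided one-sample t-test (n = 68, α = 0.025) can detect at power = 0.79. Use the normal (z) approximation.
d ≈ 0.37

Minimum detectable effect (one-sample t-test, normal approximation):
d = (z_{α/2} + z_β) / √n
d = (2.241 + 0.806) / √68
d = 3.048 / 8.246
d ≈ 0.37

By Cohen's convention (0.2 small / 0.5 medium / 0.8 large): small effect.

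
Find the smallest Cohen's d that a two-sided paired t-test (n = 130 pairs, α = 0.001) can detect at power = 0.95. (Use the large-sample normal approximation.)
d ≈ 0.43

Minimum detectable effect (paired t-test, normal approximation):
d = (z_{α/2} + z_β) / √n
d = (3.291 + 1.645) / √130
d = 4.935 / 11.402
d ≈ 0.43

By Cohen's convention (0.2 small / 0.5 medium / 0.8 large): small effect.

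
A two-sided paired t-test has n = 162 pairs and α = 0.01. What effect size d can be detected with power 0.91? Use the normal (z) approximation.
d ≈ 0.31

Minimum detectable effect (paired t-test, normal approximation):
d = (z_{α/2} + z_β) / √n
d = (2.576 + 1.341) / √162
d = 3.917 / 12.728
d ≈ 0.31

By Cohen's convention (0.2 small / 0.5 medium / 0.8 large): small effect.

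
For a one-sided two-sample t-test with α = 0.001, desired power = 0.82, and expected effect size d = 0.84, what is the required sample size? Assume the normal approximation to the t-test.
n = 46 per group

Sample size formula (two-sample t-test, normal approximation):
n = 2 · ((z_α + z_β) / d)²

z_α = 3.090 (for α = 0.001, one-sided)
z_β = 0.915 (for power = 0.82)
d = 0.84

n = 2 · ((3.090 + 0.915) / 0.84)²
n = 2 · (4.768)²
n ≈ 45.47
Round up to the next whole number: n = 46 per group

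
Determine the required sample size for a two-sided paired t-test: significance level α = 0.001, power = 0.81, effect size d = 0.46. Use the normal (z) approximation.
n = 83 pairs

Sample size formula (paired t-test, normal approximation):
n = ((z_{α/2} + z_β) / d)²

z_{α/2} = 3.291 (for α = 0.001, two-sided)
z_β = 0.878 (for power = 0.81)
d = 0.46

n = ((3.291 + 0.878) / 0.46)²
n = (9.063)²
n ≈ 82.14
Round up to the next whole number: n = 83 pairs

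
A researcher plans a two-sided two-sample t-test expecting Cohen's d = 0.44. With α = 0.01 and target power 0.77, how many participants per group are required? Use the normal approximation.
n = 114 per group

Sample size formula (two-sample t-test, normal approximation):
n = 2 · ((z_{α/2} + z_β) / d)²

z_{α/2} = 2.576 (for α = 0.01, two-sided)
z_β = 0.739 (for power = 0.77)
d = 0.44

n = 2 · ((2.576 + 0.739) / 0.44)²
n = 2 · (7.534)²
n ≈ 113.52
Round up to the next whole number: n = 114 per group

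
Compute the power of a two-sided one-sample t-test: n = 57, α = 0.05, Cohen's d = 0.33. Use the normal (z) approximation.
Power ≈ 0.70

Power calculation (one-sample t-test, normal approximation):
z_β = d · √n - z_{α/2}
z_β = 0.33 · √57 - 1.960
z_β = 0.33 · 7.550 - 1.960
z_β = 0.531

Power = Φ(z_β) = Φ(0.531) ≈ 0.702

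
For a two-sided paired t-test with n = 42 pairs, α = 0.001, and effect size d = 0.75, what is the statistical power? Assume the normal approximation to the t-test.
Power ≈ 0.94

Power calculation (paired t-test, normal approximation):
z_β = d · √n - z_{α/2}
z_β = 0.75 · √42 - 3.291
z_β = 0.75 · 6.481 - 3.291
z_β = 1.570

Power = Φ(z_β) = Φ(1.570) ≈ 0.942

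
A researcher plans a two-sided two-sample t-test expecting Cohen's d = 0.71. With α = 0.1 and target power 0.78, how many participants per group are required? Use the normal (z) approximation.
n = 24 per group

Sample size formula (two-sample t-test, normal approximation):
n = 2 · ((z_{α/2} + z_β) / d)²

z_{α/2} = 1.645 (for α = 0.1, two-sided)
z_β = 0.772 (for power = 0.78)
d = 0.71

n = 2 · ((1.645 + 0.772) / 0.71)²
n = 2 · (3.404)²
n ≈ 23.17
Round up to the next whole number: n = 24 per group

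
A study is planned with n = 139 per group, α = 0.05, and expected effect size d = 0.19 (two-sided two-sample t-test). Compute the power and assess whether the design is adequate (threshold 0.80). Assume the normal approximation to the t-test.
Power ≈ 0.35; the study is underpowered (power < 0.80)

Power calculation (two-sample t-test, normal approximation):
z_β = d · √(n/2) - z_{α/2}
z_β = 0.19 · √(139/2) - 1.960
z_β = 0.19 · 8.337 - 1.960
z_β = -0.376

Power = Φ(z_β) = Φ(-0.376) ≈ 0.353

Effect size d = 0.19 is very small by Cohen's convention (0.2/0.5/0.8).

Threshold: power ≥ 0.80 is conventionally adequate.
Power ≈ 0.35 → the study is underpowered (power < 0.80).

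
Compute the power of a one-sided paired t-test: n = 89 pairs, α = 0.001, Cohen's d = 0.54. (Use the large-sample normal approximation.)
Power ≈ 0.98

Power calculation (paired t-test, normal approximation):
z_β = d · √n - z_α
z_β = 0.54 · √89 - 3.090
z_β = 0.54 · 9.434 - 3.090
z_β = 2.004

Power = Φ(z_β) = Φ(2.004) ≈ 0.977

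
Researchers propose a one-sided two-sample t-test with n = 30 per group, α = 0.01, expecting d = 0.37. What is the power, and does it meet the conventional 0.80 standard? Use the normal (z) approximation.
Power ≈ 0.19; the study is underpowered (power < 0.80)

Power calculation (two-sample t-test, normal approximation):
z_β = d · √(n/2) - z_α
z_β = 0.37 · √(30/2) - 2.326
z_β = 0.37 · 3.873 - 2.326
z_β = -0.893

Power = Φ(z_β) = Φ(-0.893) ≈ 0.186

Effect size d = 0.37 is small by Cohen's convention (0.2/0.5/0.8).

Threshold: power ≥ 0.80 is conventionally adequate.
Power ≈ 0.19 → the study is underpowered (power < 0.80).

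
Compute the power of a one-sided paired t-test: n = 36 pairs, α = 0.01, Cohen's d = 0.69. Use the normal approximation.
Power ≈ 0.97

Power calculation (paired t-test, normal approximation):
z_β = d · √n - z_α
z_β = 0.69 · √36 - 2.326
z_β = 0.69 · 6.000 - 2.326
z_β = 1.814

Power = Φ(z_β) = Φ(1.814) ≈ 0.965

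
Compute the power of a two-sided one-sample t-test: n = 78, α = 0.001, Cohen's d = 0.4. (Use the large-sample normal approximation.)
Power ≈ 0.60

Power calculation (one-sample t-test, normal approximation):
z_β = d · √n - z_{α/2}
z_β = 0.4 · √78 - 3.291
z_β = 0.4 · 8.832 - 3.291
z_β = 0.242

Power = Φ(z_β) = Φ(0.242) ≈ 0.596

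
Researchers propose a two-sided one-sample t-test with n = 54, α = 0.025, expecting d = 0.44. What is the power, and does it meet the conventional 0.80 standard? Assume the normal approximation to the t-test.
Power ≈ 0.84; the study is adequately powered (power ≥ 0.80)

Power calculation (one-sample t-test, normal approximation):
z_β = d · √n - z_{α/2}
z_β = 0.44 · √54 - 2.241
z_β = 0.44 · 7.348 - 2.241
z_β = 0.992

Power = Φ(z_β) = Φ(0.992) ≈ 0.839

Effect size d = 0.44 is small by Cohen's convention (0.2/0.5/0.8).

Threshold: power ≥ 0.80 is conventionally adequate.
Power ≈ 0.84 → the study is adequately powered (power ≥ 0.80).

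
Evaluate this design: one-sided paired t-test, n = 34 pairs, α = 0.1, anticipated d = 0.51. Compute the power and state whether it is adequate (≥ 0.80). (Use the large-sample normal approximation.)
Power ≈ 0.95; the study is adequately powered (power ≥ 0.80)

Power calculation (paired t-test, normal approximation):
z_β = d · √n - z_α
z_β = 0.51 · √34 - 1.282
z_β = 0.51 · 5.831 - 1.282
z_β = 1.692

Power = Φ(z_β) = Φ(1.692) ≈ 0.955

Effect size d = 0.51 is medium by Cohen's convention (0.2/0.5/0.8).

Threshold: power ≥ 0.80 is conventionally adequate.
Power ≈ 0.95 → the study is adequately powered (power ≥ 0.80).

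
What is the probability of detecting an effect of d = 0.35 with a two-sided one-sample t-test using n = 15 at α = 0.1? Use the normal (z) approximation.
Power ≈ 0.39

Power calculation (one-sample t-test, normal approximation):
z_β = d · √n - z_{α/2}
z_β = 0.35 · √15 - 1.645
z_β = 0.35 · 3.873 - 1.645
z_β = -0.289

Power = Φ(z_β) = Φ(-0.289) ≈ 0.386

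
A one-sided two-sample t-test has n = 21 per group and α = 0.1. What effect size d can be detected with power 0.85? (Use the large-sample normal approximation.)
d ≈ 0.72

Minimum detectable effect (two-sample t-test, normal approximation):
d = (z_α + z_β) / √(n/2)
d = (1.282 + 1.036) / √(21/2)
d = 2.318 / 3.240
d ≈ 0.72

By Cohen's convention (0.2 small / 0.5 medium / 0.8 large): medium effect.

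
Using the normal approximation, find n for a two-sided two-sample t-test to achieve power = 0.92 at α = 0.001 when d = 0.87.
n = 59 per group

Sample size formula (two-sample t-test, normal approximation):
n = 2 · ((z_{α/2} + z_β) / d)²

z_{α/2} = 3.291 (for α = 0.001, two-sided)
z_β = 1.405 (for power = 0.92)
d = 0.87

n = 2 · ((3.291 + 1.405) / 0.87)²
n = 2 · (5.398)²
n ≈ 58.28
Round up to the next whole number: n = 59 per group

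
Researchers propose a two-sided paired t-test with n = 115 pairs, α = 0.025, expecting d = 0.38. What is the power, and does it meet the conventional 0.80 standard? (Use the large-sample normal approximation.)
Power ≈ 0.97; the study is adequately powered (power ≥ 0.80)

Power calculation (paired t-test, normal approximation):
z_β = d · √n - z_{α/2}
z_β = 0.38 · √115 - 2.241
z_β = 0.38 · 10.724 - 2.241
z_β = 1.834

Power = Φ(z_β) = Φ(1.834) ≈ 0.967

Effect size d = 0.38 is small by Cohen's convention (0.2/0.5/0.8).

Threshold: power ≥ 0.80 is conventionally adequate.
Power ≈ 0.97 → the study is adequately powered (power ≥ 0.80).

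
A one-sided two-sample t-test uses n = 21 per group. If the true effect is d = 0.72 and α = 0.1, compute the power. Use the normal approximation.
Power ≈ 0.85

Power calculation (two-sample t-test, normal approximation):
z_β = d · √(n/2) - z_α
z_β = 0.72 · √(21/2) - 1.282
z_β = 0.72 · 3.240 - 1.282
z_β = 1.052

Power = Φ(z_β) = Φ(1.052) ≈ 0.853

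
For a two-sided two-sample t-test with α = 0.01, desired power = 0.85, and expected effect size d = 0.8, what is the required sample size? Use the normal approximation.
n = 41 per group

Sample size formula (two-sample t-test, normal approximation):
n = 2 · ((z_{α/2} + z_β) / d)²

z_{α/2} = 2.576 (for α = 0.01, two-sided)
z_β = 1.036 (for power = 0.85)
d = 0.8

n = 2 · ((2.576 + 1.036) / 0.8)²
n = 2 · (4.515)²
n ≈ 40.77
Round up to the next whole number: n = 41 per group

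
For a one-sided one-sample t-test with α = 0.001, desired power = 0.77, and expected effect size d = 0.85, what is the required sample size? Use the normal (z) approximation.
n = 21

Sample size formula (one-sample t-test, normal approximation):
n = ((z_α + z_β) / d)²

z_α = 3.090 (for α = 0.001, one-sided)
z_β = 0.739 (for power = 0.77)
d = 0.85

n = ((3.090 + 0.739) / 0.85)²
n = (4.505)²
n ≈ 20.30
Round up to the next whole number: n = 21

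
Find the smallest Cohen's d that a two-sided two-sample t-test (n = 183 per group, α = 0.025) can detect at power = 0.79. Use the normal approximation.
d ≈ 0.32

Minimum detectable effect (two-sample t-test, normal approximation):
d = (z_{α/2} + z_β) / √(n/2)
d = (2.241 + 0.806) / √(183/2)
d = 3.048 / 9.566
d ≈ 0.32

By Cohen's convention (0.2 small / 0.5 medium / 0.8 large): small effect.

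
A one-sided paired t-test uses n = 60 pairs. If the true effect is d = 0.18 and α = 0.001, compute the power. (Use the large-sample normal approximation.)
Power ≈ 0.04

Power calculation (paired t-test, normal approximation):
z_β = d · √n - z_α
z_β = 0.18 · √60 - 3.090
z_β = 0.18 · 7.746 - 3.090
z_β = -1.696

Power = Φ(z_β) = Φ(-1.696) ≈ 0.045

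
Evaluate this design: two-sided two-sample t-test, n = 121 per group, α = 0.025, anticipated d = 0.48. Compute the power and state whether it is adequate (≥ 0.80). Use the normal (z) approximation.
Power ≈ 0.93; the study is adequately powered (power ≥ 0.80)

Power calculation (two-sample t-test, normal approximation):
z_β = d · √(n/2) - z_{α/2}
z_β = 0.48 · √(121/2) - 2.241
z_β = 0.48 · 7.778 - 2.241
z_β = 1.492

Power = Φ(z_β) = Φ(1.492) ≈ 0.932

Effect size d = 0.48 is small by Cohen's convention (0.2/0.5/0.8).

Threshold: power ≥ 0.80 is conventionally adequate.
Power ≈ 0.93 → the study is adequately powered (power ≥ 0.80).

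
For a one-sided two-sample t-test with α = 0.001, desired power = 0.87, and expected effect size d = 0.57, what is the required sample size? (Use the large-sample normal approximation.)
n = 110 per group

Sample size formula (two-sample t-test, normal approximation):
n = 2 · ((z_α + z_β) / d)²

z_α = 3.090 (for α = 0.001, one-sided)
z_β = 1.126 (for power = 0.87)
d = 0.57

n = 2 · ((3.090 + 1.126) / 0.57)²
n = 2 · (7.396)²
n ≈ 109.40
Round up to the next whole number: n = 110 per group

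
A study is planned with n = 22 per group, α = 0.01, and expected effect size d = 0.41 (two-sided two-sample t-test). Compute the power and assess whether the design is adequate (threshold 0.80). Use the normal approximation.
Power ≈ 0.11; the study is underpowered (power < 0.80)

Power calculation (two-sample t-test, normal approximation):
z_β = d · √(n/2) - z_{α/2}
z_β = 0.41 · √(22/2) - 2.576
z_β = 0.41 · 3.317 - 2.576
z_β = -1.216

Power = Φ(z_β) = Φ(-1.216) ≈ 0.112

Effect size d = 0.41 is small by Cohen's convention (0.2/0.5/0.8).

Threshold: power ≥ 0.80 is conventionally adequate.
Power ≈ 0.11 → the study is underpowered (power < 0.80).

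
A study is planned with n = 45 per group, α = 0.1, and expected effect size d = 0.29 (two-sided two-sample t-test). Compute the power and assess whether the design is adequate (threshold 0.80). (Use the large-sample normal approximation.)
Power ≈ 0.39; the study is underpowered (power < 0.80)

Power calculation (two-sample t-test, normal approximation):
z_β = d · √(n/2) - z_{α/2}
z_β = 0.29 · √(45/2) - 1.645
z_β = 0.29 · 4.743 - 1.645
z_β = -0.269

Power = Φ(z_β) = Φ(-0.269) ≈ 0.394

Effect size d = 0.29 is small by Cohen's convention (0.2/0.5/0.8).

Threshold: power ≥ 0.80 is conventionally adequate.
Power ≈ 0.39 → the study is underpowered (power < 0.80).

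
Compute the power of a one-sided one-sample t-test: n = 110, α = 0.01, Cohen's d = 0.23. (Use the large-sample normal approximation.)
Power ≈ 0.53

Power calculation (one-sample t-test, normal approximation):
z_β = d · √n - z_α
z_β = 0.23 · √110 - 2.326
z_β = 0.23 · 10.488 - 2.326
z_β = 0.086

Power = Φ(z_β) = Φ(0.086) ≈ 0.534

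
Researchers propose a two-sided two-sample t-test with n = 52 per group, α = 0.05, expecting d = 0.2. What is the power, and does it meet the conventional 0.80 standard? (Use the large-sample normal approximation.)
Power ≈ 0.17; the study is underpowered (power < 0.80)

Power calculation (two-sample t-test, normal approximation):
z_β = d · √(n/2) - z_{α/2}
z_β = 0.2 · √(52/2) - 1.960
z_β = 0.2 · 5.099 - 1.960
z_β = -0.940

Power = Φ(z_β) = Φ(-0.940) ≈ 0.174

Effect size d = 0.2 is small by Cohen's convention (0.2/0.5/0.8).

Threshold: power ≥ 0.80 is conventionally adequate.
Power ≈ 0.17 → the study is underpowered (power < 0.80).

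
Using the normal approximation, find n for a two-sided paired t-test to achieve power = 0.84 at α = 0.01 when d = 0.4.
n = 80 pairs

Sample size formula (paired t-test, normal approximation):
n = ((z_{α/2} + z_β) / d)²

z_{α/2} = 2.576 (for α = 0.01, two-sided)
z_β = 0.994 (for power = 0.84)
d = 0.4

n = ((2.576 + 0.994) / 0.4)²
n = (8.925)²
n ≈ 79.66
Round up to the next whole number: n = 80 pairs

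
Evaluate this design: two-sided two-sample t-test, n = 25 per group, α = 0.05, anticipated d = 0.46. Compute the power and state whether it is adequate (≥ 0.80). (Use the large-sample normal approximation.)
Power ≈ 0.37; the study is underpowered (power < 0.80)

Power calculation (two-sample t-test, normal approximation):
z_β = d · √(n/2) - z_{α/2}
z_β = 0.46 · √(25/2) - 1.960
z_β = 0.46 · 3.536 - 1.960
z_β = -0.334

Power = Φ(z_β) = Φ(-0.334) ≈ 0.369

Effect size d = 0.46 is small by Cohen's convention (0.2/0.5/0.8).

Threshold: power ≥ 0.80 is conventionally adequate.
Power ≈ 0.37 → the study is underpowered (power < 0.80).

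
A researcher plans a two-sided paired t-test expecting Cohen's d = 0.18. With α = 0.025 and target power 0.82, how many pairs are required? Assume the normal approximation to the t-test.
n = 308 pairs

Sample size formula (paired t-test, normal approximation):
n = ((z_{α/2} + z_β) / d)²

z_{α/2} = 2.241 (for α = 0.025, two-sided)
z_β = 0.915 (for power = 0.82)
d = 0.18

n = ((2.241 + 0.915) / 0.18)²
n = (17.533)²
n ≈ 307.41
Round up to the next whole number: n = 308 pairs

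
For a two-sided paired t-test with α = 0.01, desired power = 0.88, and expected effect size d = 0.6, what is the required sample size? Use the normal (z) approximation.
n = 40 pairs

Sample size formula (paired t-test, normal approximation):
n = ((z_{α/2} + z_β) / d)²

z_{α/2} = 2.576 (for α = 0.01, two-sided)
z_β = 1.175 (for power = 0.88)
d = 0.6

n = ((2.576 + 1.175) / 0.6)²
n = (6.252)²
n ≈ 39.09
Round up to the next whole number: n = 40 pairs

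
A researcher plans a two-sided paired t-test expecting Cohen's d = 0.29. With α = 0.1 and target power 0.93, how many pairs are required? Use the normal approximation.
n = 116 pairs

Sample size formula (paired t-test, normal approximation):
n = ((z_{α/2} + z_β) / d)²

z_{α/2} = 1.645 (for α = 0.1, two-sided)
z_β = 1.476 (for power = 0.93)
d = 0.29

n = ((1.645 + 1.476) / 0.29)²
n = (10.762)²
n ≈ 115.82
Round up to the next whole number: n = 116 pairs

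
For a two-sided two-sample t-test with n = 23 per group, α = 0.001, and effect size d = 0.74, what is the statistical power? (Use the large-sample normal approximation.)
Power ≈ 0.22

Power calculation (two-sample t-test, normal approximation):
z_β = d · √(n/2) - z_{α/2}
z_β = 0.74 · √(23/2) - 3.291
z_β = 0.74 · 3.391 - 3.291
z_β = -0.781

Power = Φ(z_β) = Φ(-0.781) ≈ 0.217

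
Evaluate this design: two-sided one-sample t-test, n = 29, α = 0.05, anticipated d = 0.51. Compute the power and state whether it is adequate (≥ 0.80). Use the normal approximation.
Power ≈ 0.78; the study is underpowered (power < 0.80)

Power calculation (one-sample t-test, normal approximation):
z_β = d · √n - z_{α/2}
z_β = 0.51 · √29 - 1.960
z_β = 0.51 · 5.385 - 1.960
z_β = 0.786

Power = Φ(z_β) = Φ(0.786) ≈ 0.784

Effect size d = 0.51 is medium by Cohen's convention (0.2/0.5/0.8).

Threshold: power ≥ 0.80 is conventionally adequate.
Power ≈ 0.78 → the study is underpowered (power < 0.80).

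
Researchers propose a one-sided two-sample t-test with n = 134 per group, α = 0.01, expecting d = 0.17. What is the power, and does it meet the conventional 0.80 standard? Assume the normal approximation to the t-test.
Power ≈ 0.17; the study is underpowered (power < 0.80)

Power calculation (two-sample t-test, normal approximation):
z_β = d · √(n/2) - z_α
z_β = 0.17 · √(134/2) - 2.326
z_β = 0.17 · 8.185 - 2.326
z_β = -0.935

Power = Φ(z_β) = Φ(-0.935) ≈ 0.175

Effect size d = 0.17 is very small by Cohen's convention (0.2/0.5/0.8).

Threshold: power ≥ 0.80 is conventionally adequate.
Power ≈ 0.17 → the study is underpowered (power < 0.80).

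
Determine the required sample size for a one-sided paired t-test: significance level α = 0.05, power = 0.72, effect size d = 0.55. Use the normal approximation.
n = 17 pairs

Sample size formula (paired t-test, normal approximation):
n = ((z_α + z_β) / d)²

z_α = 1.645 (for α = 0.05, one-sided)
z_β = 0.583 (for power = 0.72)
d = 0.55

n = ((1.645 + 0.583) / 0.55)²
n = (4.051)²
n ≈ 16.41
Round up to the next whole number: n = 17 pairs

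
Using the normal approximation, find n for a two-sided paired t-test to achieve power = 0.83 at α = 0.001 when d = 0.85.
n = 25 pairs

Sample size formula (paired t-test, normal approximation):
n = ((z_{α/2} + z_β) / d)²

z_{α/2} = 3.291 (for α = 0.001, two-sided)
z_β = 0.954 (for power = 0.83)
d = 0.85

n = ((3.291 + 0.954) / 0.85)²
n = (4.994)²
n ≈ 24.94
Round up to the next whole number: n = 25 pairs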